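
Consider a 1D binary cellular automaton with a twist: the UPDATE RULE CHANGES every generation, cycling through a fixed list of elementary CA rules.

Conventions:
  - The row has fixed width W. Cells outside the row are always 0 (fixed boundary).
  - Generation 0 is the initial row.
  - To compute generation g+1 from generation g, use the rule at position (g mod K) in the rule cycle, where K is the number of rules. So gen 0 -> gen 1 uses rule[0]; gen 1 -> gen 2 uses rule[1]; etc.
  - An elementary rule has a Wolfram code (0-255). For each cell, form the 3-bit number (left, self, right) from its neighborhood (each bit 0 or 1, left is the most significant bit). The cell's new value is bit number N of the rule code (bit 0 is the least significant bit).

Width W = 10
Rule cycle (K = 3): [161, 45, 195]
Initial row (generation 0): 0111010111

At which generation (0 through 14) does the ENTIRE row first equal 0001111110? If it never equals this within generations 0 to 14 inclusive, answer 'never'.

Gen 0: 0111010111
Gen 1 (rule 161): 0010101010
Gen 2 (rule 45): 1011111110
Gen 3 (rule 195): 0001111110
Gen 4 (rule 161): 1100111100
Gen 5 (rule 45): 1000100001
Gen 6 (rule 195): 0011001110
Gen 7 (rule 161): 1000000100
Gen 8 (rule 45): 1011110101
Gen 9 (rule 195): 0001110000
Gen 10 (rule 161): 1100100111
Gen 11 (rule 45): 1000100100
Gen 12 (rule 195): 0011001001
Gen 13 (rule 161): 1000000000
Gen 14 (rule 45): 1011111111

Answer: 3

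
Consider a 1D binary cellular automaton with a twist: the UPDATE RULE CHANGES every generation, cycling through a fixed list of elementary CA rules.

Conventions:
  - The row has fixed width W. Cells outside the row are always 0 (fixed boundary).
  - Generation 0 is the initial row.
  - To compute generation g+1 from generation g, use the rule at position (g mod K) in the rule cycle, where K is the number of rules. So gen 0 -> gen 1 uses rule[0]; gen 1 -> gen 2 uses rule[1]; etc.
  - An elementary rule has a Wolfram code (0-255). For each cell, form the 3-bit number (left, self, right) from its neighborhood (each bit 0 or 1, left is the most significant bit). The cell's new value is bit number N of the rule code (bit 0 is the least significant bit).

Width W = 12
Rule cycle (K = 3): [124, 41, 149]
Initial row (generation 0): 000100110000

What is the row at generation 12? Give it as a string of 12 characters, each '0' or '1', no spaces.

Gen 0: 000100110000
Gen 1 (rule 124): 000110111000
Gen 2 (rule 41): 110101100011
Gen 3 (rule 149): 000100011000
Gen 4 (rule 124): 000110011100
Gen 5 (rule 41): 110100010001
Gen 6 (rule 149): 000111011101
Gen 7 (rule 124): 000101110111
Gen 8 (rule 41): 110011001100
Gen 9 (rule 149): 001000100011
Gen 10 (rule 124): 001100110011
Gen 11 (rule 41): 101000100010
Gen 12 (rule 149): 101110111011

Answer: 101110111011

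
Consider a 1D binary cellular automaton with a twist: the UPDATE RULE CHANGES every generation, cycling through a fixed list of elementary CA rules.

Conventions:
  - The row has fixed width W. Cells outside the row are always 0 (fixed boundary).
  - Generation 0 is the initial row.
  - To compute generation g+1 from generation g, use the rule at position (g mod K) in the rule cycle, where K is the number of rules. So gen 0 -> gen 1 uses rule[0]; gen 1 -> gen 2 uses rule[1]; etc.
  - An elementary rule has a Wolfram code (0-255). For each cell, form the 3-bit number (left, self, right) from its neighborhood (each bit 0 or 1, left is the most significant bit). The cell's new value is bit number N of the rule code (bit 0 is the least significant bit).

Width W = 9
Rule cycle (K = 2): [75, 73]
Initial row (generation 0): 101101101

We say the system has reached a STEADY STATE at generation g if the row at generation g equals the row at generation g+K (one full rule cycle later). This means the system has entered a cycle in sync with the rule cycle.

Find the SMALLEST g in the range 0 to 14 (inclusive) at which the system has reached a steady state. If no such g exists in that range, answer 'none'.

Gen 0: 101101101
Gen 1 (rule 75): 001101100
Gen 2 (rule 73): 101101101
Gen 3 (rule 75): 001101100
Gen 4 (rule 73): 101101101
Gen 5 (rule 75): 001101100
Gen 6 (rule 73): 101101101
Gen 7 (rule 75): 001101100
Gen 8 (rule 73): 101101101
Gen 9 (rule 75): 001101100
Gen 10 (rule 73): 101101101
Gen 11 (rule 75): 001101100
Gen 12 (rule 73): 101101101
Gen 13 (rule 75): 001101100
Gen 14 (rule 73): 101101101
Gen 15 (rule 75): 001101100
Gen 16 (rule 73): 101101101

Answer: 0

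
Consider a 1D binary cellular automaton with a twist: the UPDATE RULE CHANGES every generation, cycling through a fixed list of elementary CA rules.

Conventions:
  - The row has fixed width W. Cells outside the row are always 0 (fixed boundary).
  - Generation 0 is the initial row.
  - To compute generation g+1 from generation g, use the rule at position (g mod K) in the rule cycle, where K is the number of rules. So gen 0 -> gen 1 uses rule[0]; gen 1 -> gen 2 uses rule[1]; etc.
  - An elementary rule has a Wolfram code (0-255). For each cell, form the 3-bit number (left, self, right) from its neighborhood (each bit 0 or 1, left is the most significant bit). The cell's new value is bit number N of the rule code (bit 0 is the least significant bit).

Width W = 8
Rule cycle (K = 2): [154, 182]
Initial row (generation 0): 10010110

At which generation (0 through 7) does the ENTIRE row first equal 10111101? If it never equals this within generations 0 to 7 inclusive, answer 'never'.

Gen 0: 10010110
Gen 1 (rule 154): 01100101
Gen 2 (rule 182): 10011111
Gen 3 (rule 154): 01111110
Gen 4 (rule 182): 10111101
Gen 5 (rule 154): 00111000
Gen 6 (rule 182): 01010100
Gen 7 (rule 154): 10000010

Answer: 4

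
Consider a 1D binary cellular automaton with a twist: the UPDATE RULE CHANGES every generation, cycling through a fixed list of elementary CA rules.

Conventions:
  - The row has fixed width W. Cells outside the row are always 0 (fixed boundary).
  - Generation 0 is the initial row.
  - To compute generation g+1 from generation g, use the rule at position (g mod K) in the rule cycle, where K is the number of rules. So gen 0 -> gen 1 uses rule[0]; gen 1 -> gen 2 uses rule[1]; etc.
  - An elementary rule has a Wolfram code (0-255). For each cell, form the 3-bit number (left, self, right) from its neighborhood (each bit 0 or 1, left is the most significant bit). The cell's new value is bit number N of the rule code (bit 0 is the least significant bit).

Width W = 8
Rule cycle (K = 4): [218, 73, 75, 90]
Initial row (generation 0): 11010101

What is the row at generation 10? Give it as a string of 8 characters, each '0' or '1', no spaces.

Answer: 00101100

Derivation:
Gen 0: 11010101
Gen 1 (rule 218): 11000000
Gen 2 (rule 73): 11011111
Gen 3 (rule 75): 11010001
Gen 4 (rule 90): 11001010
Gen 5 (rule 218): 11110001
Gen 6 (rule 73): 10010100
Gen 7 (rule 75): 00100001
Gen 8 (rule 90): 01010010
Gen 9 (rule 218): 10001101
Gen 10 (rule 73): 00101100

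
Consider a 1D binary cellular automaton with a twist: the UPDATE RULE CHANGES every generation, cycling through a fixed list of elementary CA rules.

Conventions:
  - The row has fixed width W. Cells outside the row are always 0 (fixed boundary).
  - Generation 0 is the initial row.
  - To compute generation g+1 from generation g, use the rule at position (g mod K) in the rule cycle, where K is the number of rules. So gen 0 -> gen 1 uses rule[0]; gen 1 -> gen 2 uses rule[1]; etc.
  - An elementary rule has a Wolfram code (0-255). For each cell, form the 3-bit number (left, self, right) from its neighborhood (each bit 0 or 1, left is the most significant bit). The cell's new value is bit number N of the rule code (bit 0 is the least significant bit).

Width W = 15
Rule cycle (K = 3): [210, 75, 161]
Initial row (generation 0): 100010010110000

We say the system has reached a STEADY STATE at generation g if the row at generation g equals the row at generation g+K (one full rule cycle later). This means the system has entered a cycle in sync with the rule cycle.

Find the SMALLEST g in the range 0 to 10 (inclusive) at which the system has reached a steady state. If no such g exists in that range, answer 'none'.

Answer: none

Derivation:
Gen 0: 100010010110000
Gen 1 (rule 210): 010101100011000
Gen 2 (rule 75): 100001101111011
Gen 3 (rule 161): 001100010110100
Gen 4 (rule 210): 010110100010010
Gen 5 (rule 75): 100110001100100
Gen 6 (rule 161): 000000100000001
Gen 7 (rule 210): 000001010000010
Gen 8 (rule 75): 111110000111100
Gen 9 (rule 161): 011100110011001
Gen 10 (rule 210): 101111011101110
Gen 11 (rule 75): 001001010101010
Gen 12 (rule 161): 100000101010100
Gen 13 (rule 210): 010001000000010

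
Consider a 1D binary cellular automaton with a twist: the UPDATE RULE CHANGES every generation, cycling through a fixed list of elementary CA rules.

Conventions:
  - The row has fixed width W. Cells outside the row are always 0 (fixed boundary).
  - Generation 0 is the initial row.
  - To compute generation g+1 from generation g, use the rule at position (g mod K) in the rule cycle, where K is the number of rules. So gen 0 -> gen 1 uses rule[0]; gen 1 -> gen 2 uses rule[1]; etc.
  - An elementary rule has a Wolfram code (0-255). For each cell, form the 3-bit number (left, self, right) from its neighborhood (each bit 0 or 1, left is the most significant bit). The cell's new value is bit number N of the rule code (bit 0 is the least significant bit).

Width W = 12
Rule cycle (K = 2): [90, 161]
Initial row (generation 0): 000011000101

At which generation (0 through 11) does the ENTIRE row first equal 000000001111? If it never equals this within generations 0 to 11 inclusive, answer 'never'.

Answer: 7

Derivation:
Gen 0: 000011000101
Gen 1 (rule 90): 000111101000
Gen 2 (rule 161): 110011010011
Gen 3 (rule 90): 111111001111
Gen 4 (rule 161): 011110000110
Gen 5 (rule 90): 110011001111
Gen 6 (rule 161): 000000000110
Gen 7 (rule 90): 000000001111
Gen 8 (rule 161): 111111100110
Gen 9 (rule 90): 100000111111
Gen 10 (rule 161): 001110011110
Gen 11 (rule 90): 011011110011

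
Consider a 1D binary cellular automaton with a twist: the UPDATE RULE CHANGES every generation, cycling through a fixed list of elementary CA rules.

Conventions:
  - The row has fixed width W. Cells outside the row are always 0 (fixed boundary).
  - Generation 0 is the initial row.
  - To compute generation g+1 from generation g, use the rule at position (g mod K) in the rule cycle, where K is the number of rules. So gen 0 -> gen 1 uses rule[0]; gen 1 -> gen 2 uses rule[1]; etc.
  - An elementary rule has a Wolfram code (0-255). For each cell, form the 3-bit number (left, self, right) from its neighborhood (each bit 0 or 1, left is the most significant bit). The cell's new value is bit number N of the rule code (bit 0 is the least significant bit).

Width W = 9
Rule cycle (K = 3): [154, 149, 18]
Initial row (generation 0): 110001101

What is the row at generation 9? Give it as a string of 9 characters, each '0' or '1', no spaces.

Answer: 000000000

Derivation:
Gen 0: 110001101
Gen 1 (rule 154): 101011000
Gen 2 (rule 149): 101000111
Gen 3 (rule 18): 000101000
Gen 4 (rule 154): 001000100
Gen 5 (rule 149): 101110111
Gen 6 (rule 18): 000000000
Gen 7 (rule 154): 000000000
Gen 8 (rule 149): 111111111
Gen 9 (rule 18): 000000000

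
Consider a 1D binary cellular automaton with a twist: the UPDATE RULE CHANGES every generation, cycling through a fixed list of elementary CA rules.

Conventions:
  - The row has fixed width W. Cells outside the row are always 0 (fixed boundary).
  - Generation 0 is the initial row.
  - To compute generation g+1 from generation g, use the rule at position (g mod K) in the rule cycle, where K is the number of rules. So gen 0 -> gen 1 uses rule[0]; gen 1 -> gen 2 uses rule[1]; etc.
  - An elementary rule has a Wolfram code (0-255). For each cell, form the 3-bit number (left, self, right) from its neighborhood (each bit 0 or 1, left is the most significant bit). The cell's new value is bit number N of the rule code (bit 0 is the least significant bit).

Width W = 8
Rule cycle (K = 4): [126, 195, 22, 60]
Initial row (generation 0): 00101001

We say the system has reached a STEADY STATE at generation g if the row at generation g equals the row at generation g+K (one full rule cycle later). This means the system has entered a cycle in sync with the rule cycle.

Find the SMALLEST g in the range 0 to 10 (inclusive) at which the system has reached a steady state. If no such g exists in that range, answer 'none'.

Gen 0: 00101001
Gen 1 (rule 126): 01111111
Gen 2 (rule 195): 10111111
Gen 3 (rule 22): 10000000
Gen 4 (rule 60): 11000000
Gen 5 (rule 126): 11100000
Gen 6 (rule 195): 01101111
Gen 7 (rule 22): 10000000
Gen 8 (rule 60): 11000000
Gen 9 (rule 126): 11100000
Gen 10 (rule 195): 01101111
Gen 11 (rule 22): 10000000
Gen 12 (rule 60): 11000000
Gen 13 (rule 126): 11100000
Gen 14 (rule 195): 01101111

Answer: 3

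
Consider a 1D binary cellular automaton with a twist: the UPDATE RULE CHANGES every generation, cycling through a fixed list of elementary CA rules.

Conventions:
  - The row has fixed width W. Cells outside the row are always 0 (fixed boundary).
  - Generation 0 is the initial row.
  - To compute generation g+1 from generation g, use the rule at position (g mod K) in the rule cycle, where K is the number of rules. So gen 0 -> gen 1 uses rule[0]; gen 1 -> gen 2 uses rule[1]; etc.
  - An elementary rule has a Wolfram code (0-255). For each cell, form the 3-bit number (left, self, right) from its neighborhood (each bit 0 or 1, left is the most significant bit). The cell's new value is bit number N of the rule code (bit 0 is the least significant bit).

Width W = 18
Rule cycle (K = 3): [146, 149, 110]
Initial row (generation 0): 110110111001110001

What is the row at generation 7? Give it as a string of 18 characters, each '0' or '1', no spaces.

Answer: 011111111100000010

Derivation:
Gen 0: 110110111001110001
Gen 1 (rule 146): 000000010110101010
Gen 2 (rule 149): 111111010000101011
Gen 3 (rule 110): 100001110001111111
Gen 4 (rule 146): 010010101010111110
Gen 5 (rule 149): 011010101010011101
Gen 6 (rule 110): 111111111110110111
Gen 7 (rule 146): 011111111100000010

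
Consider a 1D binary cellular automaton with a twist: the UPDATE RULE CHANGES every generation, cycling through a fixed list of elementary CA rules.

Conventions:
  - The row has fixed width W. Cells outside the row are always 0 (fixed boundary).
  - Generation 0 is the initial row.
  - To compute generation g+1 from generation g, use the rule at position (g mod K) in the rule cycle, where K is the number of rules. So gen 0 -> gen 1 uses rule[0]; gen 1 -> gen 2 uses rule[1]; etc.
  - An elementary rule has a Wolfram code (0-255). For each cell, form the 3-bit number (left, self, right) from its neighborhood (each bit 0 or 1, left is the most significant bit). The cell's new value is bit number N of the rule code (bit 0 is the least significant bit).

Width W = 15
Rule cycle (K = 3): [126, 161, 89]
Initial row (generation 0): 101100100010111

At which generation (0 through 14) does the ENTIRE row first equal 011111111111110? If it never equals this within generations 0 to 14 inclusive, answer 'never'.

Gen 0: 101100100010111
Gen 1 (rule 126): 111111110111101
Gen 2 (rule 161): 011111101011010
Gen 3 (rule 89): 010000100011001
Gen 4 (rule 126): 111001110111111
Gen 5 (rule 161): 010000101011110
Gen 6 (rule 89): 001110000010011
Gen 7 (rule 126): 011011000111111
Gen 8 (rule 161): 000100010011110
Gen 9 (rule 89): 110011001010011
Gen 10 (rule 126): 111111111111111
Gen 11 (rule 161): 011111111111110
Gen 12 (rule 89): 010000000000011
Gen 13 (rule 126): 111000000000111
Gen 14 (rule 161): 010011111110010

Answer: 11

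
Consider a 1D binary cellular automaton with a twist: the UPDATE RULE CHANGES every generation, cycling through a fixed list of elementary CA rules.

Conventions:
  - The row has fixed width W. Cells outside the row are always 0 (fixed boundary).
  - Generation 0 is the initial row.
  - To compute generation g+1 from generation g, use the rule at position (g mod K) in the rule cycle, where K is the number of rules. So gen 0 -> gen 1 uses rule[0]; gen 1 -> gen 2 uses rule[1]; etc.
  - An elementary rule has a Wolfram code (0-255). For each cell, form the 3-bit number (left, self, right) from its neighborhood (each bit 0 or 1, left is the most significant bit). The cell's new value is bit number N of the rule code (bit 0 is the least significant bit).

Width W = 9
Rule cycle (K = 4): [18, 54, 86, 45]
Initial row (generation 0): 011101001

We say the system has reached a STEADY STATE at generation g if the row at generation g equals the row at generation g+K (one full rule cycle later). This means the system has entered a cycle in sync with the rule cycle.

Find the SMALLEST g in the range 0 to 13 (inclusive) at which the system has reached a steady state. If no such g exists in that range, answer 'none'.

Answer: 13

Derivation:
Gen 0: 011101001
Gen 1 (rule 18): 100000110
Gen 2 (rule 54): 110001001
Gen 3 (rule 86): 011011111
Gen 4 (rule 45): 010110000
Gen 5 (rule 18): 100001000
Gen 6 (rule 54): 110011100
Gen 7 (rule 86): 011100110
Gen 8 (rule 45): 010000100
Gen 9 (rule 18): 101001010
Gen 10 (rule 54): 111111111
Gen 11 (rule 86): 000000001
Gen 12 (rule 45): 111111101
Gen 13 (rule 18): 000000000
Gen 14 (rule 54): 000000000
Gen 15 (rule 86): 000000000
Gen 16 (rule 45): 111111111
Gen 17 (rule 18): 000000000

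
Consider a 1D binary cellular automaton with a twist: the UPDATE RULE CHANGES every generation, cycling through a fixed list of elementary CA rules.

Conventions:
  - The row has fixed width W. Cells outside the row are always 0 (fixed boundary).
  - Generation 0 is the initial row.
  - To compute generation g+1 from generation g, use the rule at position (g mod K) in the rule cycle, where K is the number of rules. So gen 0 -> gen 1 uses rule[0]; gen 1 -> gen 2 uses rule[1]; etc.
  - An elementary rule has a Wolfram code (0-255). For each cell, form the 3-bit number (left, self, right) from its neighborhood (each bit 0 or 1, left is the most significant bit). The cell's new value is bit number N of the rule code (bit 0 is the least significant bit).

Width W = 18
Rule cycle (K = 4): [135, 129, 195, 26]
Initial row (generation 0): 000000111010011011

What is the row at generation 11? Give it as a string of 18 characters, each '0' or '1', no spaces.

Answer: 111100111111101101

Derivation:
Gen 0: 000000111010011011
Gen 1 (rule 135): 111111010010100000
Gen 2 (rule 129): 011110000000001111
Gen 3 (rule 195): 101110111111110111
Gen 4 (rule 26): 001000100000000100
Gen 5 (rule 135): 111011101111111101
Gen 6 (rule 129): 010001000111111000
Gen 7 (rule 195): 100110011011111011
Gen 8 (rule 26): 011101110010000010
Gen 9 (rule 135): 101000100110111110
Gen 10 (rule 129): 000010000000011100
Gen 11 (rule 195): 111100111111101101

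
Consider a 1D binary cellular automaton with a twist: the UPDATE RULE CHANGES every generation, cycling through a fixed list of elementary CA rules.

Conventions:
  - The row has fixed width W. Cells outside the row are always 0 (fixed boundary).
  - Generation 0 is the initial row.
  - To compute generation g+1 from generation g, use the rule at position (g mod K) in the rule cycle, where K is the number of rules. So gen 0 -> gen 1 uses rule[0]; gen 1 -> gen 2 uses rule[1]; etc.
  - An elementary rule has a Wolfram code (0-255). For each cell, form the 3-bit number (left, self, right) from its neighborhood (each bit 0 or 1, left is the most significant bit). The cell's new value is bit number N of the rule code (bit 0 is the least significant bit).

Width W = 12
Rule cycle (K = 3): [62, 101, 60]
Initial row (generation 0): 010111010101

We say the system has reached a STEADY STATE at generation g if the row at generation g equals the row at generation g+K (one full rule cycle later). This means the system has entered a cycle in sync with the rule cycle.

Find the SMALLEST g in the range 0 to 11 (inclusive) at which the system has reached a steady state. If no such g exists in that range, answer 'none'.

Answer: none

Derivation:
Gen 0: 010111010101
Gen 1 (rule 62): 111100111111
Gen 2 (rule 101): 000100000001
Gen 3 (rule 60): 000110000001
Gen 4 (rule 62): 001101000011
Gen 5 (rule 101): 100111011001
Gen 6 (rule 60): 110100110101
Gen 7 (rule 62): 101111101111
Gen 8 (rule 101): 110000110001
Gen 9 (rule 60): 101000101001
Gen 10 (rule 62): 111101111111
Gen 11 (rule 101): 000110000001
Gen 12 (rule 60): 000101000001
Gen 13 (rule 62): 001111100011
Gen 14 (rule 101): 100000101001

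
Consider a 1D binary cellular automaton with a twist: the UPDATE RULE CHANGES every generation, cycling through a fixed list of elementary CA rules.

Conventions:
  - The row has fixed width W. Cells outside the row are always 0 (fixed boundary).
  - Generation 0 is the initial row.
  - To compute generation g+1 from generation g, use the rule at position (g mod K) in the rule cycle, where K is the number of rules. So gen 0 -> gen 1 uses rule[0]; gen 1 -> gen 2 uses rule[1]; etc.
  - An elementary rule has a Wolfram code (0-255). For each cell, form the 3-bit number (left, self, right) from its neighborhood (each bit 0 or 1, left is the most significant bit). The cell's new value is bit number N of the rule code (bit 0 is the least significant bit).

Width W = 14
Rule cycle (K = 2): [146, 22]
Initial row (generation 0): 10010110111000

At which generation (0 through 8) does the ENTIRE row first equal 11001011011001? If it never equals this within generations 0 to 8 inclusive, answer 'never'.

Answer: never

Derivation:
Gen 0: 10010110111000
Gen 1 (rule 146): 01100000010100
Gen 2 (rule 22): 10010000110110
Gen 3 (rule 146): 01101001000001
Gen 4 (rule 22): 10001111100011
Gen 5 (rule 146): 01010111010100
Gen 6 (rule 22): 11010000010110
Gen 7 (rule 146): 00001000100001
Gen 8 (rule 22): 00011101110011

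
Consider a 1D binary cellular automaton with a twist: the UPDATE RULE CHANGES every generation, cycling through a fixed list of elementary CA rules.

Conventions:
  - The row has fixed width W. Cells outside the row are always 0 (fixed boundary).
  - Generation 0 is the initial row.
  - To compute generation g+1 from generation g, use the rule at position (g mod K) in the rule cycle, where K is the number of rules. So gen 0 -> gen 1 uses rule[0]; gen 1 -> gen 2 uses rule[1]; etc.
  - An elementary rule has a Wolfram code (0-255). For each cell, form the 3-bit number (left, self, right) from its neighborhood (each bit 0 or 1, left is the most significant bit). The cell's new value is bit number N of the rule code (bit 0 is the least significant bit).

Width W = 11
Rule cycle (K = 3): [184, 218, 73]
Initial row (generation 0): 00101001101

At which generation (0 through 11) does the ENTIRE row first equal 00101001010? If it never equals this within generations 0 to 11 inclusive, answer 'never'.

Answer: 8

Derivation:
Gen 0: 00101001101
Gen 1 (rule 184): 00010101010
Gen 2 (rule 218): 00100000001
Gen 3 (rule 73): 10001111100
Gen 4 (rule 184): 01001111010
Gen 5 (rule 218): 10111111001
Gen 6 (rule 73): 00100001000
Gen 7 (rule 184): 00010000100
Gen 8 (rule 218): 00101001010
Gen 9 (rule 73): 10000000000
Gen 10 (rule 184): 01000000000
Gen 11 (rule 218): 10100000000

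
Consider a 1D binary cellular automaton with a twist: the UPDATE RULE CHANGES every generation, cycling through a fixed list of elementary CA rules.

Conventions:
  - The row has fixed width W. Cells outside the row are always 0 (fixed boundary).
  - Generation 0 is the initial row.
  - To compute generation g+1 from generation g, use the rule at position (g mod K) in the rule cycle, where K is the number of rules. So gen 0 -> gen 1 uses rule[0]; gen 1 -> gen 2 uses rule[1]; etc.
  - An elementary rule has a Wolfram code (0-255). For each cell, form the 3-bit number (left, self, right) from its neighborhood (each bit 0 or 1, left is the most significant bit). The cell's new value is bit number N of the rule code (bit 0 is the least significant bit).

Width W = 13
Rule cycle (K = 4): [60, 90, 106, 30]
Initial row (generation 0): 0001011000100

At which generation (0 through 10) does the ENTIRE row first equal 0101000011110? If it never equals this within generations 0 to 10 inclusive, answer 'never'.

Answer: 9

Derivation:
Gen 0: 0001011000100
Gen 1 (rule 60): 0001110100110
Gen 2 (rule 90): 0011010011111
Gen 3 (rule 106): 0111100110001
Gen 4 (rule 30): 1100011101011
Gen 5 (rule 60): 1010010011110
Gen 6 (rule 90): 0001101110011
Gen 7 (rule 106): 0011111010111
Gen 8 (rule 30): 0110000010100
Gen 9 (rule 60): 0101000011110
Gen 10 (rule 90): 1000100110011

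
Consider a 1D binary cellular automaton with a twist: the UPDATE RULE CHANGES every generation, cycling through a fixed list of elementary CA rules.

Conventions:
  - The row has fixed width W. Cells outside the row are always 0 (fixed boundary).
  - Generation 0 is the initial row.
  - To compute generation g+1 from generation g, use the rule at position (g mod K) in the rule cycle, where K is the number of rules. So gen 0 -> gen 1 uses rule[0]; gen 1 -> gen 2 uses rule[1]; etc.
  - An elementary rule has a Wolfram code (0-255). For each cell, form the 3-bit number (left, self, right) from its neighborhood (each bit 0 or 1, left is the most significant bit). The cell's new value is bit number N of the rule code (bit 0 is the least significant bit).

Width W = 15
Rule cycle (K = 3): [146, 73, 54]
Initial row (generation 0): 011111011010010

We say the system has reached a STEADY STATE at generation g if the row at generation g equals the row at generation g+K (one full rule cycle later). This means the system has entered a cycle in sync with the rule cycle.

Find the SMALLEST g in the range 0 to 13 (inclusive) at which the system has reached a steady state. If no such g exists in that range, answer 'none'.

Answer: 3

Derivation:
Gen 0: 011111011010010
Gen 1 (rule 146): 101110000001101
Gen 2 (rule 73): 001010111101100
Gen 3 (rule 54): 011111000010010
Gen 4 (rule 146): 101110100101101
Gen 5 (rule 73): 001010000001100
Gen 6 (rule 54): 011111000010010
Gen 7 (rule 146): 101110100101101
Gen 8 (rule 73): 001010000001100
Gen 9 (rule 54): 011111000010010
Gen 10 (rule 146): 101110100101101
Gen 11 (rule 73): 001010000001100
Gen 12 (rule 54): 011111000010010
Gen 13 (rule 146): 101110100101101
Gen 14 (rule 73): 001010000001100
Gen 15 (rule 54): 011111000010010
Gen 16 (rule 146): 101110100101101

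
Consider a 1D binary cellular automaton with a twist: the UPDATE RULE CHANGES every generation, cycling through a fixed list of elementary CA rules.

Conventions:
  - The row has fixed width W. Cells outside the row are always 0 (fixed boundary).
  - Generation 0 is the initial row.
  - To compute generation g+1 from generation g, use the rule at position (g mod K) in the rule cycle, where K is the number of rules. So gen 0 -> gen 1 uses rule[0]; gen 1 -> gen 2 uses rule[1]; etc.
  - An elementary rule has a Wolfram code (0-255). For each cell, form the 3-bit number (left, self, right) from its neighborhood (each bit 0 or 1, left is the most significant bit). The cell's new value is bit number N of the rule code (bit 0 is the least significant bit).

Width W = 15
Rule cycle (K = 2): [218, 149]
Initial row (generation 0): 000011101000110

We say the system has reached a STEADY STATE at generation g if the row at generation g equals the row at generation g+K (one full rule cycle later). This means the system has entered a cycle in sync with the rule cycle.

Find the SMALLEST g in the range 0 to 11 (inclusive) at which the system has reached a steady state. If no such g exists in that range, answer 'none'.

Answer: 5

Derivation:
Gen 0: 000011101000110
Gen 1 (rule 218): 000111100101111
Gen 2 (rule 149): 110011010100110
Gen 3 (rule 218): 111111000011111
Gen 4 (rule 149): 011110111001110
Gen 5 (rule 218): 111110111111111
Gen 6 (rule 149): 011100011111110
Gen 7 (rule 218): 111110111111111
Gen 8 (rule 149): 011100011111110
Gen 9 (rule 218): 111110111111111
Gen 10 (rule 149): 011100011111110
Gen 11 (rule 218): 111110111111111
Gen 12 (rule 149): 011100011111110
Gen 13 (rule 218): 111110111111111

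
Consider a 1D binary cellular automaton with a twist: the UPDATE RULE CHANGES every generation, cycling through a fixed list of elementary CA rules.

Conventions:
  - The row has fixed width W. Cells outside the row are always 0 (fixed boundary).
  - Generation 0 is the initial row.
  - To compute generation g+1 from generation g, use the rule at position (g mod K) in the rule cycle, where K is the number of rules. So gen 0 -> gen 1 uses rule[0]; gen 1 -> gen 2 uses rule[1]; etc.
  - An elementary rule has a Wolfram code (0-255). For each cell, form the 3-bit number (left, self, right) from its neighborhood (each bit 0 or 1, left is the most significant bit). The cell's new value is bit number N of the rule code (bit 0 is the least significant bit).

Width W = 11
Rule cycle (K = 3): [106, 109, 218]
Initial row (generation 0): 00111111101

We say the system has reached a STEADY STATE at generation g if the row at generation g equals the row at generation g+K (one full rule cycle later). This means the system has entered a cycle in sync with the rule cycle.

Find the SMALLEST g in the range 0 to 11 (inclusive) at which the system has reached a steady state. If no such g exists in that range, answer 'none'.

Gen 0: 00111111101
Gen 1 (rule 106): 01100000110
Gen 2 (rule 109): 01101110110
Gen 3 (rule 218): 11101110111
Gen 4 (rule 106): 10111011101
Gen 5 (rule 109): 11101110111
Gen 6 (rule 218): 11101110111
Gen 7 (rule 106): 10111011101
Gen 8 (rule 109): 11101110111
Gen 9 (rule 218): 11101110111
Gen 10 (rule 106): 10111011101
Gen 11 (rule 109): 11101110111
Gen 12 (rule 218): 11101110111
Gen 13 (rule 106): 10111011101
Gen 14 (rule 109): 11101110111

Answer: 3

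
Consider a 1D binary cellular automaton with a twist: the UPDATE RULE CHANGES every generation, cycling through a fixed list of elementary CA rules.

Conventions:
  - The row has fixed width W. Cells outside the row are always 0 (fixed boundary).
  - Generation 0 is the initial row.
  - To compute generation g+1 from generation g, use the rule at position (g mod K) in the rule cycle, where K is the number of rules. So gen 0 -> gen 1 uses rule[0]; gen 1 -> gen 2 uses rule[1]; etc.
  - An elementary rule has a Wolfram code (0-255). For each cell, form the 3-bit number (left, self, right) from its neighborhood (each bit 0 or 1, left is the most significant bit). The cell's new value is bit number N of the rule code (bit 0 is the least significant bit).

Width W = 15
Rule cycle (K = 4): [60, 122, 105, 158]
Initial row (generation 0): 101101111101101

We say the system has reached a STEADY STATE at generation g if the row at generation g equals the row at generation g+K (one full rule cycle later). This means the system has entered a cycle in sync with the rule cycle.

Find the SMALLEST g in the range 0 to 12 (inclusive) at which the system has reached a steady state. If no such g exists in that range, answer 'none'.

Gen 0: 101101111101101
Gen 1 (rule 60): 111011000011011
Gen 2 (rule 122): 101111100111111
Gen 3 (rule 105): 011000100100001
Gen 4 (rule 158): 110101111110011
Gen 5 (rule 60): 101111000001010
Gen 6 (rule 122): 011001100010101
Gen 7 (rule 105): 011001101001010
Gen 8 (rule 158): 110111001111011
Gen 9 (rule 60): 101100101000110
Gen 10 (rule 122): 011111010101111
Gen 11 (rule 105): 010001101011001
Gen 12 (rule 158): 111011001010111
Gen 13 (rule 60): 100110101111100
Gen 14 (rule 122): 011111011000110
Gen 15 (rule 105): 010001111010110
Gen 16 (rule 158): 111011110010101

Answer: none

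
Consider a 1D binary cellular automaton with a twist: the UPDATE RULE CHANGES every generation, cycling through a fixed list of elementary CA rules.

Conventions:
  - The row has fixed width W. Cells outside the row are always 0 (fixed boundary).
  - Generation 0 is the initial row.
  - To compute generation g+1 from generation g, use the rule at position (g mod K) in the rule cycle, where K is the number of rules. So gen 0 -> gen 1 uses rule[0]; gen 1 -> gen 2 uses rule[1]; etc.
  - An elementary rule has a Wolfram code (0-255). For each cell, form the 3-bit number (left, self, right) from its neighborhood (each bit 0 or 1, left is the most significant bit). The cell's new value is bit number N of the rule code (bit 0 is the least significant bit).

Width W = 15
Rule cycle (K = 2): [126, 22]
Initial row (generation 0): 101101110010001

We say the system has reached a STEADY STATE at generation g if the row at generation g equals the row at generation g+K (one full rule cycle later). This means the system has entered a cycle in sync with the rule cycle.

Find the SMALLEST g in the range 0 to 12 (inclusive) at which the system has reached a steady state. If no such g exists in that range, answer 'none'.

Answer: 2

Derivation:
Gen 0: 101101110010001
Gen 1 (rule 126): 111111011111011
Gen 2 (rule 22): 000000000000000
Gen 3 (rule 126): 000000000000000
Gen 4 (rule 22): 000000000000000
Gen 5 (rule 126): 000000000000000
Gen 6 (rule 22): 000000000000000
Gen 7 (rule 126): 000000000000000
Gen 8 (rule 22): 000000000000000
Gen 9 (rule 126): 000000000000000
Gen 10 (rule 22): 000000000000000
Gen 11 (rule 126): 000000000000000
Gen 12 (rule 22): 000000000000000
Gen 13 (rule 126): 000000000000000
Gen 14 (rule 22): 000000000000000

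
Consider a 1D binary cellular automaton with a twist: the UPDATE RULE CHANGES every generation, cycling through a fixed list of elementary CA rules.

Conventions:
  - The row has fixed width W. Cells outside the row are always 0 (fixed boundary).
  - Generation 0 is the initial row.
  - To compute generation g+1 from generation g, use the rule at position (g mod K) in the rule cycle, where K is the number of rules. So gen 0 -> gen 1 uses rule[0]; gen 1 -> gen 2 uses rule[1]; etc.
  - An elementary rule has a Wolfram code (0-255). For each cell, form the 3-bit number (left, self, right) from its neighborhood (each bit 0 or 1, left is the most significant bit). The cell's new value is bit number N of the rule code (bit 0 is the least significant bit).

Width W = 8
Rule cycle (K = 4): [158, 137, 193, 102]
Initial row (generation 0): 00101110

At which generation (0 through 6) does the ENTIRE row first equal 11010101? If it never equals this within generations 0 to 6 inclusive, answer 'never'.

Gen 0: 00101110
Gen 1 (rule 158): 01101101
Gen 2 (rule 137): 01001000
Gen 3 (rule 193): 00000011
Gen 4 (rule 102): 00000101
Gen 5 (rule 158): 00001101
Gen 6 (rule 137): 11101000

Answer: never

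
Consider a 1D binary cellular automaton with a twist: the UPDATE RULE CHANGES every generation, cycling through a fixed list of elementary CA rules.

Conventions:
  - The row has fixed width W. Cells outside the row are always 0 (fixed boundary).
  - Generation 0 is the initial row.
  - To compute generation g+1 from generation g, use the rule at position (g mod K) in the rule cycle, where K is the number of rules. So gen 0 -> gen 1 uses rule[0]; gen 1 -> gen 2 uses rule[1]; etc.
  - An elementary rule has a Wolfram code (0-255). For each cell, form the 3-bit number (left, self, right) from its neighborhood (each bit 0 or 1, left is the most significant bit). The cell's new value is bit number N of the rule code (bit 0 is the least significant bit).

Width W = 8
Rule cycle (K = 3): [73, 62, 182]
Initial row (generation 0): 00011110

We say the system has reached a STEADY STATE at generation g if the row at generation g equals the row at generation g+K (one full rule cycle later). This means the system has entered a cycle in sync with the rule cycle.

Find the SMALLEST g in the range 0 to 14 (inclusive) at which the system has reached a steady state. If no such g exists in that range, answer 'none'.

Gen 0: 00011110
Gen 1 (rule 73): 11010010
Gen 2 (rule 62): 10111111
Gen 3 (rule 182): 11011110
Gen 4 (rule 73): 11010010
Gen 5 (rule 62): 10111111
Gen 6 (rule 182): 11011110
Gen 7 (rule 73): 11010010
Gen 8 (rule 62): 10111111
Gen 9 (rule 182): 11011110
Gen 10 (rule 73): 11010010
Gen 11 (rule 62): 10111111
Gen 12 (rule 182): 11011110
Gen 13 (rule 73): 11010010
Gen 14 (rule 62): 10111111
Gen 15 (rule 182): 11011110
Gen 16 (rule 73): 11010010
Gen 17 (rule 62): 10111111

Answer: 1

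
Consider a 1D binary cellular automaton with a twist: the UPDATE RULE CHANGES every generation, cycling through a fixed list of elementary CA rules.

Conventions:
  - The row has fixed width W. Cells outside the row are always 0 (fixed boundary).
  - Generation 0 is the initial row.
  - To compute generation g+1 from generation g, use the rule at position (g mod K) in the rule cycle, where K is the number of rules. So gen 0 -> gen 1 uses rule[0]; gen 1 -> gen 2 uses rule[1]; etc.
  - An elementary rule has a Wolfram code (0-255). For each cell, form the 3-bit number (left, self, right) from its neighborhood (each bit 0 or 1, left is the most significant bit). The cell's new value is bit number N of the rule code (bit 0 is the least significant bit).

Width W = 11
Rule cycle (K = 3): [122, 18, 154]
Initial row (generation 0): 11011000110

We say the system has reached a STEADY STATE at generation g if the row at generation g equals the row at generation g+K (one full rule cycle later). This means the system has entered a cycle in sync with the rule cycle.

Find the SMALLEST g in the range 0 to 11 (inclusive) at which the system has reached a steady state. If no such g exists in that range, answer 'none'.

Answer: 2

Derivation:
Gen 0: 11011000110
Gen 1 (rule 122): 11111101111
Gen 2 (rule 18): 00000000000
Gen 3 (rule 154): 00000000000
Gen 4 (rule 122): 00000000000
Gen 5 (rule 18): 00000000000
Gen 6 (rule 154): 00000000000
Gen 7 (rule 122): 00000000000
Gen 8 (rule 18): 00000000000
Gen 9 (rule 154): 00000000000
Gen 10 (rule 122): 00000000000
Gen 11 (rule 18): 00000000000
Gen 12 (rule 154): 00000000000
Gen 13 (rule 122): 00000000000
Gen 14 (rule 18): 00000000000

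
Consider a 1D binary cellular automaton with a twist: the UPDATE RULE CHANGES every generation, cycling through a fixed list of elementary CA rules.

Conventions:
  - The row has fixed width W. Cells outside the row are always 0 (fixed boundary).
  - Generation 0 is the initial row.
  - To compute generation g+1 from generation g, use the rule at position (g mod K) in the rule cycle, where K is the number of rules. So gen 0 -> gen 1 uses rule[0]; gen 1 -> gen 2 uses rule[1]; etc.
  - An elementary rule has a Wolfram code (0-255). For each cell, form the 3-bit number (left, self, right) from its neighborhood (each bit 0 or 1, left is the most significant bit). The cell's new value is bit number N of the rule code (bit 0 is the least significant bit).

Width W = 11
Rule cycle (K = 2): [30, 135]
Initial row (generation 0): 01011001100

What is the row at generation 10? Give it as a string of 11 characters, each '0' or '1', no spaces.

Answer: 10101011011

Derivation:
Gen 0: 01011001100
Gen 1 (rule 30): 11010111010
Gen 2 (rule 135): 00010010010
Gen 3 (rule 30): 00111111111
Gen 4 (rule 135): 11011111110
Gen 5 (rule 30): 10010000001
Gen 6 (rule 135): 10110111111
Gen 7 (rule 30): 10100100000
Gen 8 (rule 135): 10101101111
Gen 9 (rule 30): 10101001000
Gen 10 (rule 135): 10101011011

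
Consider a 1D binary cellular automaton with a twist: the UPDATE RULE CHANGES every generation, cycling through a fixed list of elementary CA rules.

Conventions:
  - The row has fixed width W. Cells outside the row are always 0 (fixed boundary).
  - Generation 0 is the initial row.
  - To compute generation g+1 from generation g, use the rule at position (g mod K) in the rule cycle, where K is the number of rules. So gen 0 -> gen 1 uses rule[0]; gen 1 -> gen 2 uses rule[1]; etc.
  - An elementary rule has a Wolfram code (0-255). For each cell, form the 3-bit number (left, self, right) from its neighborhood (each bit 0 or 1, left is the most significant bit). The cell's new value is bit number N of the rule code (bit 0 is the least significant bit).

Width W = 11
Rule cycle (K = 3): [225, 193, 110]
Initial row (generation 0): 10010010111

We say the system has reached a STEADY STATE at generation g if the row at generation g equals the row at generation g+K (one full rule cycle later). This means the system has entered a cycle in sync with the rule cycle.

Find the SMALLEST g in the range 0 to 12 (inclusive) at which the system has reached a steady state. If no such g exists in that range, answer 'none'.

Gen 0: 10010010111
Gen 1 (rule 225): 00000001011
Gen 2 (rule 193): 11111100001
Gen 3 (rule 110): 10000100011
Gen 4 (rule 225): 00110001001
Gen 5 (rule 193): 10010100000
Gen 6 (rule 110): 10111100000
Gen 7 (rule 225): 01011101111
Gen 8 (rule 193): 00001100111
Gen 9 (rule 110): 00011101101
Gen 10 (rule 225): 11001110110
Gen 11 (rule 193): 01000110010
Gen 12 (rule 110): 11001110110
Gen 13 (rule 225): 01000111010
Gen 14 (rule 193): 00010011000
Gen 15 (rule 110): 00110111000

Answer: none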